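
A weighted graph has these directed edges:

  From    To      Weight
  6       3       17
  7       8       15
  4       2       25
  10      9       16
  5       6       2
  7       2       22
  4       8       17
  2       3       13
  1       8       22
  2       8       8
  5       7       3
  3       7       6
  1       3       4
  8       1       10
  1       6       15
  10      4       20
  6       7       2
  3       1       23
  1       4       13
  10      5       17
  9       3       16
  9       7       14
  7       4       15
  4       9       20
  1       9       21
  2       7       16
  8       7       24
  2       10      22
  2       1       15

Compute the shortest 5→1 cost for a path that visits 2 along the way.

40

Shortest 5→2: 5–7–2 = 25
Shortest 2→1: 2–1 = 15
Total via 2: 25 + 15 = 40.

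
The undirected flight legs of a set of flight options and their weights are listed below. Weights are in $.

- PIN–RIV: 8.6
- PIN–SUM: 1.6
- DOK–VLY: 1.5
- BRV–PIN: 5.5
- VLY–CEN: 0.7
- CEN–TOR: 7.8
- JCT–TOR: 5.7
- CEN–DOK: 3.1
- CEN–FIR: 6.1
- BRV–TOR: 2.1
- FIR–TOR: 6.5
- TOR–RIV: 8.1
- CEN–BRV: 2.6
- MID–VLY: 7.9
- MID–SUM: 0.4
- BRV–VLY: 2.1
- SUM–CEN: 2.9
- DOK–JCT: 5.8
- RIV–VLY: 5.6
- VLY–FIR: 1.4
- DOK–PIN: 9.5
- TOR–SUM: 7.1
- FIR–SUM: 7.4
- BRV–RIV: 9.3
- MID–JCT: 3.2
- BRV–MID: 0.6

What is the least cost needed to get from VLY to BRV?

Candidate routes:
VLY - BRV: 2.1 = 2.1
VLY - CEN - BRV: 0.7+2.6 = 3.3
The minimum is $2.1 via VLY - BRV.

$2.1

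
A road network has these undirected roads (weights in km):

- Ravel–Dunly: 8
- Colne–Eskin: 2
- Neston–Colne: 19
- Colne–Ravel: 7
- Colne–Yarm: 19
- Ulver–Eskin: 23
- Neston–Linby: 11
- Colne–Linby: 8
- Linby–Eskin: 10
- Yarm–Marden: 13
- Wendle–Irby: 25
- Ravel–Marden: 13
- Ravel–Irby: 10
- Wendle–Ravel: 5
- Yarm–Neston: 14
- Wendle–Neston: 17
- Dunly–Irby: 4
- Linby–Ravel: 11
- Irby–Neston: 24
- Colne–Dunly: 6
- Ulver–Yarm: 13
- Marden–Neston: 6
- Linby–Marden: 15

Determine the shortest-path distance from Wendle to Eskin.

Candidate routes:
Wendle–Ravel–Dunly–Colne–Eskin: 5+8+6+2 = 21
Wendle–Ravel–Linby–Eskin: 5+11+10 = 26
Wendle–Ravel–Colne–Eskin: 5+7+2 = 14
The minimum is 14 km via Wendle–Ravel–Colne–Eskin.

14 km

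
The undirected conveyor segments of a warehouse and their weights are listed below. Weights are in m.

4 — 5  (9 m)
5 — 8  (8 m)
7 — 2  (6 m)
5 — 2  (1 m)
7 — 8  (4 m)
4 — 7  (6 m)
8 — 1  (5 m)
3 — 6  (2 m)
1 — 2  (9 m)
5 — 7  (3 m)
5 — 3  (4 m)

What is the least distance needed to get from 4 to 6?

15 m

Compare a few routes:
4 → 7 → 2 → 5 → 3 → 6: 6+6+1+4+2 = 19
4 → 7 → 8 → 5 → 3 → 6: 6+4+8+4+2 = 24
4 → 5 → 3 → 6: 9+4+2 = 15
The minimum is 15 m via 4 → 5 → 3 → 6.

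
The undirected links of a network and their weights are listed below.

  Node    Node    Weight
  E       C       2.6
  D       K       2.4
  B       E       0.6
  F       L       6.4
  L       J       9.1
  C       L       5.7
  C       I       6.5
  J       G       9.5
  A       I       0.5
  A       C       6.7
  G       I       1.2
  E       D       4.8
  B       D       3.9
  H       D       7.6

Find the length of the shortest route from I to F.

18.6

Shortest distances from I:
I: 0
A: 0.5  (via I)
G: 1.2  (via I)
C: 6.5  (via I)
E: 9.1  (via C)
B: 9.7  (via E)
J: 10.7  (via G)
L: 12.2  (via C)
D: 13.6  (via B)
K: 16  (via D)
F: 18.6  (via L)
Shortest route: I → C → L → F = 18.6.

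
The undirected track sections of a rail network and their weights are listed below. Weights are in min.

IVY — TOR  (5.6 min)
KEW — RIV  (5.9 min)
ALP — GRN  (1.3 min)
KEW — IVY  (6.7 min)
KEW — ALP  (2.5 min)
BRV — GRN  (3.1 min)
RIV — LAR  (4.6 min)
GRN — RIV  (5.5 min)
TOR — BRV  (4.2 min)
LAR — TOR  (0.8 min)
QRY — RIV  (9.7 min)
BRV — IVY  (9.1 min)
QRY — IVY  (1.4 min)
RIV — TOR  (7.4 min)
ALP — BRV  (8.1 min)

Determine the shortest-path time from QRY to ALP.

Compare a few routes:
QRY → IVY → KEW → ALP: 1.4+6.7+2.5 = 10.6
QRY → IVY → BRV → GRN → ALP: 1.4+9.1+3.1+1.3 = 14.9
The minimum is 10.6 min via QRY → IVY → KEW → ALP.

10.6 min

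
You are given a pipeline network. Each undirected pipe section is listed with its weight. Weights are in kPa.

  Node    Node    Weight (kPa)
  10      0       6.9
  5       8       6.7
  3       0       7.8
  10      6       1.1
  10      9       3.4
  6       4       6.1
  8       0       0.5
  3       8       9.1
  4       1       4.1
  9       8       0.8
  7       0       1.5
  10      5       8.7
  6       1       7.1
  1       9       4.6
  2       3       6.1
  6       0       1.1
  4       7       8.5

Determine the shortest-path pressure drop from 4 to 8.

Running Dijkstra from 4:
4: 0
1: 4.1  (via 4)
6: 6.1  (via 4)
0: 7.2  (via 6)
10: 7.2  (via 6)
8: 7.7  (via 0)
Shortest route: 4–6–0–8 = 7.7 kPa.

7.7 kPa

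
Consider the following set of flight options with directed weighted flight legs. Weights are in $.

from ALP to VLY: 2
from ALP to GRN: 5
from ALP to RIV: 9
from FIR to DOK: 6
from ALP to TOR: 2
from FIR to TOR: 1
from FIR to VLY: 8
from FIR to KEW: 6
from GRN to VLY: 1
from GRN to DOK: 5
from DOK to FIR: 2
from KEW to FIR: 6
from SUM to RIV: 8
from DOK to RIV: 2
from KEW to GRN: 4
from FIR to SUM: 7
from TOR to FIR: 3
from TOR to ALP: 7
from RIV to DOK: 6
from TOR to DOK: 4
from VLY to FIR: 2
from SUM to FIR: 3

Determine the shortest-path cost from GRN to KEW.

$9

Running Dijkstra from GRN:
GRN: 0
VLY: 1  (via GRN)
FIR: 3  (via VLY)
TOR: 4  (via FIR)
DOK: 5  (via GRN)
RIV: 7  (via DOK)
KEW: 9  (via FIR)
Shortest route: GRN → VLY → FIR → KEW = $9.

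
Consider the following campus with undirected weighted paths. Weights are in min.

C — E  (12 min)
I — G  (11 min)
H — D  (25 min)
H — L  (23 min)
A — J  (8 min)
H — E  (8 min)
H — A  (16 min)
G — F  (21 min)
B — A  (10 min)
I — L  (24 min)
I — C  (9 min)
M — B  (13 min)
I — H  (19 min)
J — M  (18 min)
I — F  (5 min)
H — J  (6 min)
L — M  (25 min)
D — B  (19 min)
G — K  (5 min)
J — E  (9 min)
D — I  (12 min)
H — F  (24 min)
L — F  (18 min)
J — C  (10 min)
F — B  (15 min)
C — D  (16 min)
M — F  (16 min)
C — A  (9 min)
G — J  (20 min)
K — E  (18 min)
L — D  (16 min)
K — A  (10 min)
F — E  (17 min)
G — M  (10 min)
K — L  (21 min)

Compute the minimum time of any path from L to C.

32 min

Shortest distances from L:
L: 0
D: 16  (via L)
F: 18  (via L)
K: 21  (via L)
H: 23  (via L)
I: 23  (via F)
M: 25  (via L)
G: 26  (via K)
J: 29  (via H)
A: 31  (via K)
E: 31  (via H)
C: 32  (via D)
Shortest route: L → D → C = 32 min.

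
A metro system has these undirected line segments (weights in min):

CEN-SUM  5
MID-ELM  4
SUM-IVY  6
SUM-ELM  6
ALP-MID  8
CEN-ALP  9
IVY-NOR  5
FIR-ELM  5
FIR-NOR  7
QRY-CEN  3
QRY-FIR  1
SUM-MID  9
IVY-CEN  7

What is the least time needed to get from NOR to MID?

Running Dijkstra from NOR:
NOR: 0
IVY: 5  (via NOR)
FIR: 7  (via NOR)
QRY: 8  (via FIR)
SUM: 11  (via IVY)
CEN: 11  (via QRY)
ELM: 12  (via FIR)
MID: 16  (via ELM)
Shortest route: NOR → FIR → ELM → MID = 16 min.

16 min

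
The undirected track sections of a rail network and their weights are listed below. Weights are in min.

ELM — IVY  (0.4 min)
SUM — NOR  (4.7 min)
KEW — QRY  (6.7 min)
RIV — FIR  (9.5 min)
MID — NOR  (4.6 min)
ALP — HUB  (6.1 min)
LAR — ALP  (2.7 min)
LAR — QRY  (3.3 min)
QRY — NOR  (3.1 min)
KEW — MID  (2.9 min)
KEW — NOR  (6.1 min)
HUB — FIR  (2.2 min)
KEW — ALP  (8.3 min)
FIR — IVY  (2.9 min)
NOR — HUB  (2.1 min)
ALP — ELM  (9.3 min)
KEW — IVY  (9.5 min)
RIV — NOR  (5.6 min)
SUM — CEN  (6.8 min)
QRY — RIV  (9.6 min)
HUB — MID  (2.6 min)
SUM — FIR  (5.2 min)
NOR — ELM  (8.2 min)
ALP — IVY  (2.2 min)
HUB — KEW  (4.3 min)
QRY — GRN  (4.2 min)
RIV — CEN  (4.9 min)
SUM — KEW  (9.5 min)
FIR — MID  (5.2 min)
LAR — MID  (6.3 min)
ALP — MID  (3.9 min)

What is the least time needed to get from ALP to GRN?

10.2 min

Compare a few routes:
ALP - HUB - NOR - QRY - GRN: 6.1+2.1+3.1+4.2 = 15.5
ALP - MID - NOR - QRY - GRN: 3.9+4.6+3.1+4.2 = 15.8
ALP - LAR - QRY - GRN: 2.7+3.3+4.2 = 10.2
Cheapest is ALP - LAR - QRY - GRN at 10.2 min.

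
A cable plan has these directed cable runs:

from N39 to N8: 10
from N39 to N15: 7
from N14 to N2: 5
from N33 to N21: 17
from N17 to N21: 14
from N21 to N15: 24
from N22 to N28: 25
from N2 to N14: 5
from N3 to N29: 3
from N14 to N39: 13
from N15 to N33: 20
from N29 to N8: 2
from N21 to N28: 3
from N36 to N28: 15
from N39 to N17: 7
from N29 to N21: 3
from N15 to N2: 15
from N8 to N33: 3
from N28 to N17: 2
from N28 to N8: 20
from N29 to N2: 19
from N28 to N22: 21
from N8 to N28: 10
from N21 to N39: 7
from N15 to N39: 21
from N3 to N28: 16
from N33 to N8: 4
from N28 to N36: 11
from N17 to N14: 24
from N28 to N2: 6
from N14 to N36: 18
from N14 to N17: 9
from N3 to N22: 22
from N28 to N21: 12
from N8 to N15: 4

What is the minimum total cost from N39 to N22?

41

Shortest distances from N39:
N39: 0
N17: 7  (via N39)
N15: 7  (via N39)
N8: 10  (via N39)
N33: 13  (via N8)
N28: 20  (via N8)
N21: 21  (via N17)
N2: 22  (via N15)
N14: 27  (via N2)
N36: 31  (via N28)
N22: 41  (via N28)
Shortest route: N39 → N8 → N28 → N22 = 41.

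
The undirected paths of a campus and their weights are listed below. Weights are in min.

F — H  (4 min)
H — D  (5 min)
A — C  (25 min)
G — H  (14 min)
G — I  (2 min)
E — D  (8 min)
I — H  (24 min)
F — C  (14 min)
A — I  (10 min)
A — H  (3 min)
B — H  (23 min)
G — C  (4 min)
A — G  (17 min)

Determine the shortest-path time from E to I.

Settle nodes by increasing distance from E:
E: 0
D: 8  (via E)
H: 13  (via D)
A: 16  (via H)
F: 17  (via H)
I: 26  (via A)
Shortest route: E–D–H–A–I = 26 min.

26 min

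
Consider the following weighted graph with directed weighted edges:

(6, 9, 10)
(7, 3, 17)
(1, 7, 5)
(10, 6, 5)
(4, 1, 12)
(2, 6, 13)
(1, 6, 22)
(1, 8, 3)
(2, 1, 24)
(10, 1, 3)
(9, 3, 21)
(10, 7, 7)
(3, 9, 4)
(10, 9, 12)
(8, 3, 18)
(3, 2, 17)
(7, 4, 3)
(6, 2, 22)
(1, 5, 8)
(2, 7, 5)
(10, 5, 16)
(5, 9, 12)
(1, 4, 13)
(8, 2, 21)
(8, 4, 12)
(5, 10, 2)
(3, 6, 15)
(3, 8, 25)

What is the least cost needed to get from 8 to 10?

34

Candidate routes:
8 → 2 → 7 → 4 → 1 → 5 → 10: 21+5+3+12+8+2 = 51
8 → 4 → 1 → 5 → 10: 12+12+8+2 = 34
8 → 2 → 1 → 5 → 10: 21+24+8+2 = 55
Cheapest is 8 → 4 → 1 → 5 → 10 at 34.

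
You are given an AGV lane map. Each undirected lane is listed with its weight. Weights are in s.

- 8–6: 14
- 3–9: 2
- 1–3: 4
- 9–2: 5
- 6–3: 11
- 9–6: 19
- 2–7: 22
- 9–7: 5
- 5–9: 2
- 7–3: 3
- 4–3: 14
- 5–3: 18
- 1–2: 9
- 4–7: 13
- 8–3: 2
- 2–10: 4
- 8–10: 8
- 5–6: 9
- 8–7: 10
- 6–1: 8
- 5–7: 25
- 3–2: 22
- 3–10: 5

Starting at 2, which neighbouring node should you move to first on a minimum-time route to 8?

9

Candidate routes:
2 - 10 - 8: 4+8 = 12
2 - 1 - 3 - 8: 9+4+2 = 15
2 - 9 - 3 - 8: 5+2+2 = 9
2 - 10 - 3 - 8: 4+5+2 = 11
The minimum is 9 s via 2 - 9 - 3 - 8.
So from 2 the first move is to 9.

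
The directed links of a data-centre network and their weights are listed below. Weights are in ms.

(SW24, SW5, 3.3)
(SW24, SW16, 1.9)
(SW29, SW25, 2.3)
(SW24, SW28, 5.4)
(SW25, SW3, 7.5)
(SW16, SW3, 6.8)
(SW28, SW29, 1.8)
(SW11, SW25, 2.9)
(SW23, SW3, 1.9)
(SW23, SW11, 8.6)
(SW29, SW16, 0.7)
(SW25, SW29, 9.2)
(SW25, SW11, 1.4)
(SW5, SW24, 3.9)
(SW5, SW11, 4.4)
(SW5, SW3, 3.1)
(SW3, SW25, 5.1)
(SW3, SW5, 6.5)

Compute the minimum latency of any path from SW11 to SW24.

Compare a few routes:
SW11 - SW25 - SW3 - SW5 - SW24: 2.9+7.5+6.5+3.9 = 20.8
SW11 - SW25 - SW29 - SW16 - SW3 - SW5 - SW24: 2.9+9.2+0.7+6.8+6.5+3.9 = 30
Cheapest is SW11 - SW25 - SW3 - SW5 - SW24 at 20.8 ms.

20.8 ms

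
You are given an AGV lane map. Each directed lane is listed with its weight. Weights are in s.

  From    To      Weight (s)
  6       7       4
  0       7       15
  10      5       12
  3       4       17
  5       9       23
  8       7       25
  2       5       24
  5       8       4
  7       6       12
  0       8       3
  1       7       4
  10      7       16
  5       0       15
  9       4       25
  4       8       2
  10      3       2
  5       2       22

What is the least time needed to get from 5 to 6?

41 s

Running Dijkstra from 5:
5: 0
8: 4  (via 5)
0: 15  (via 5)
2: 22  (via 5)
9: 23  (via 5)
7: 29  (via 8)
6: 41  (via 7)
Shortest route: 5 → 8 → 7 → 6 = 41 s.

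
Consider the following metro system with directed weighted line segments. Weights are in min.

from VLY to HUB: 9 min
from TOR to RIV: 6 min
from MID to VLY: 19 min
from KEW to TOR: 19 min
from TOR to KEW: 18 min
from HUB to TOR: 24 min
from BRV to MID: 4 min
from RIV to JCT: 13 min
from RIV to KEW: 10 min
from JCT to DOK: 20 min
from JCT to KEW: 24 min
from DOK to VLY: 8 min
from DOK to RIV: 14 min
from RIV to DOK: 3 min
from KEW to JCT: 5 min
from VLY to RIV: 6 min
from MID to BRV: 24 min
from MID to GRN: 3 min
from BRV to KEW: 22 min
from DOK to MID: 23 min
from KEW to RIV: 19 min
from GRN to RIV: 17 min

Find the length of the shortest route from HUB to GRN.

59 min

Enumerating some paths:
HUB → TOR → KEW → RIV → DOK → MID → GRN: 24+18+19+3+23+3 = 90
HUB → TOR → RIV → KEW → JCT → DOK → MID → GRN: 24+6+10+5+20+23+3 = 91
HUB → TOR → RIV → JCT → DOK → MID → GRN: 24+6+13+20+23+3 = 89
HUB → TOR → RIV → DOK → MID → GRN: 24+6+3+23+3 = 59
Cheapest is HUB → TOR → RIV → DOK → MID → GRN at 59 min.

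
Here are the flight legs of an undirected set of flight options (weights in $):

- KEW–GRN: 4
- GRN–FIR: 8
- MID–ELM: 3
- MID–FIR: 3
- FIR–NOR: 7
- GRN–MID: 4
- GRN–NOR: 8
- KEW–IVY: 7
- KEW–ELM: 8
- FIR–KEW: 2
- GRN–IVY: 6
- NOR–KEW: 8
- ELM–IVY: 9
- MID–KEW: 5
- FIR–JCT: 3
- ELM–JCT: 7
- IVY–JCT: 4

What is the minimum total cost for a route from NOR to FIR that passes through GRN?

Best NOR to GRN: NOR → GRN costing 8
Shortest GRN→FIR: GRN → KEW → FIR = 6
Total via GRN: 8 + 6 = $14.

$14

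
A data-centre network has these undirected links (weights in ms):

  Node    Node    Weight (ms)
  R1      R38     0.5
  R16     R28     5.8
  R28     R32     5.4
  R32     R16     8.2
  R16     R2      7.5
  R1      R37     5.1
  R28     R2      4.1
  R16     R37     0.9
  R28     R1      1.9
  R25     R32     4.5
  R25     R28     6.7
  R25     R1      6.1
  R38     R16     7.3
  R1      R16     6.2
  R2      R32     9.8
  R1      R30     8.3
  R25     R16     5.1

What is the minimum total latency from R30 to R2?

14.3 ms

Enumerating some paths:
R30 - R1 - R37 - R16 - R2: 8.3+5.1+0.9+7.5 = 21.8
R30 - R1 - R28 - R2: 8.3+1.9+4.1 = 14.3
The minimum is 14.3 ms via R30 - R1 - R28 - R2.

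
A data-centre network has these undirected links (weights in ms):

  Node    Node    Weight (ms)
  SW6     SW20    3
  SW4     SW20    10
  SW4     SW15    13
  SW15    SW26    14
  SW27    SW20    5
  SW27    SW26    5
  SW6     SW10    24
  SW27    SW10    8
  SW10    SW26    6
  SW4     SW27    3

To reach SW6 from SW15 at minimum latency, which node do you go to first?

Enumerating some paths:
SW15 - SW26 - SW27 - SW4 - SW20 - SW6: 14+5+3+10+3 = 35
SW15 - SW4 - SW20 - SW6: 13+10+3 = 26
SW15 - SW26 - SW27 - SW20 - SW6: 14+5+5+3 = 27
SW15 - SW4 - SW27 - SW20 - SW6: 13+3+5+3 = 24
Cheapest is SW15 - SW4 - SW27 - SW20 - SW6 at 24 ms.
So from SW15 the first move is to SW4.

SW4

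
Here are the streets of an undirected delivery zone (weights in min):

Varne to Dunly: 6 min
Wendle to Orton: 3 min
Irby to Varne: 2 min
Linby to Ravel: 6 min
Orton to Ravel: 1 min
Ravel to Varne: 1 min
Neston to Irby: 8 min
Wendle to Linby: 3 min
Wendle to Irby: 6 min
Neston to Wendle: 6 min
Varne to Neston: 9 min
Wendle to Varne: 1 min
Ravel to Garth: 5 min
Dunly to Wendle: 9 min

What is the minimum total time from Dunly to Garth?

Shortest distances from Dunly:
Dunly: 0
Varne: 6  (via Dunly)
Ravel: 7  (via Varne)
Wendle: 7  (via Varne)
Irby: 8  (via Varne)
Orton: 8  (via Ravel)
Linby: 10  (via Wendle)
Garth: 12  (via Ravel)
Shortest route: Dunly → Varne → Ravel → Garth = 12 min.

12 min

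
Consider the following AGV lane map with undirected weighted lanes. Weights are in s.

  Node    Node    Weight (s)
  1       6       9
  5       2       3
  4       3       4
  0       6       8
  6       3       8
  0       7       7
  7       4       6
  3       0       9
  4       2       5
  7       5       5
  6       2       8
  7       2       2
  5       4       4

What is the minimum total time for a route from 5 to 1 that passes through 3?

Best 5 to 3: 5–4–3 costing 8
Best 3 to 1: 3–6–1 costing 17
Total via 3: 8 + 17 = 25 s.

25 s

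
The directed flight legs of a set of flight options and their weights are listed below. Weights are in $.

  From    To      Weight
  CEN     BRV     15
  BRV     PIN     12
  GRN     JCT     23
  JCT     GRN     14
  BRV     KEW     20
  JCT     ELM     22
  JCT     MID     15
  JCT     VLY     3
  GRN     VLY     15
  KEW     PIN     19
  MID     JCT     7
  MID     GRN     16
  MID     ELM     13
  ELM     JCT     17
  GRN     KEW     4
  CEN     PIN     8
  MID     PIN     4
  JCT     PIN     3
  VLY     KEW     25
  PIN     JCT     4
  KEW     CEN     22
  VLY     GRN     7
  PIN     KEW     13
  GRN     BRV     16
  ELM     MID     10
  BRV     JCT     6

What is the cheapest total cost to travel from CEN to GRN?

Enumerating some paths:
CEN → BRV → JCT → VLY → GRN: 15+6+3+7 = 31
CEN → BRV → JCT → GRN: 15+6+14 = 35
CEN → PIN → JCT → GRN: 8+4+14 = 26
CEN → PIN → JCT → VLY → GRN: 8+4+3+7 = 22
Cheapest is CEN → PIN → JCT → VLY → GRN at $22.

$22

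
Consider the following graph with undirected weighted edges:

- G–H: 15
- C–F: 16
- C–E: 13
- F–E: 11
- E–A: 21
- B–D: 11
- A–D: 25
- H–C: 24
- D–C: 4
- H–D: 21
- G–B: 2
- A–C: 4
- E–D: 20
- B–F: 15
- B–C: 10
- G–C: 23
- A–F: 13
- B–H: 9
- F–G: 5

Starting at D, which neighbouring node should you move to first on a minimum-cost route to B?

Enumerating some paths:
D → B: 11 = 11
D → C → B: 4+10 = 14
The minimum is 11 via D → B.
So from D the first move is to B.

B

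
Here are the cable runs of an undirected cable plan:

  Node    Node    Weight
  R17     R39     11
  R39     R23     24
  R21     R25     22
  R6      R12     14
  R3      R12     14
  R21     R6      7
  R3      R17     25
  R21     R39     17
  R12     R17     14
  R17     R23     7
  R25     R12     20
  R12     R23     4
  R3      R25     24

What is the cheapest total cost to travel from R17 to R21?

Enumerating some paths:
R17–R23–R12–R6–R21: 7+4+14+7 = 32
R17–R12–R6–R21: 14+14+7 = 35
R17–R39–R21: 11+17 = 28
R17–R23–R39–R21: 7+24+17 = 48
The minimum is 28 via R17–R39–R21.

28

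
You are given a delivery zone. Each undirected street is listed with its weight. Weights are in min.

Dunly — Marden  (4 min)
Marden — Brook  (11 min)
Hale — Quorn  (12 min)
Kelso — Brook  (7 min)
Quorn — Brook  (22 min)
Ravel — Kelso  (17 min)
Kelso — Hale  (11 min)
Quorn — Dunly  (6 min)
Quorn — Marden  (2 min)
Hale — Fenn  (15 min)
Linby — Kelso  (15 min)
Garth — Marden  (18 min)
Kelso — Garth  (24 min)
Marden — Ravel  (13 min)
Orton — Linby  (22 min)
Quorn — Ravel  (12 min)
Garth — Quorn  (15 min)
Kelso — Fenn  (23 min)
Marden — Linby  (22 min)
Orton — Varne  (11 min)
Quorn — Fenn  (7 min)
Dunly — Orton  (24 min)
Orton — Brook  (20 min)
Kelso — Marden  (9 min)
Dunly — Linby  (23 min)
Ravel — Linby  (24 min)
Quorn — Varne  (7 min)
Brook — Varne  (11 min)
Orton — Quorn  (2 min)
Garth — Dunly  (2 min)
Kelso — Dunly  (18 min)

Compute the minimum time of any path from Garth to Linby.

25 min

Settle nodes by increasing distance from Garth:
Garth: 0
Dunly: 2  (via Garth)
Marden: 6  (via Dunly)
Quorn: 8  (via Dunly)
Orton: 10  (via Quorn)
Varne: 15  (via Quorn)
Fenn: 15  (via Quorn)
Kelso: 15  (via Marden)
Brook: 17  (via Marden)
Ravel: 19  (via Marden)
Hale: 20  (via Quorn)
Linby: 25  (via Dunly)
Shortest route: Garth → Dunly → Linby = 25 min.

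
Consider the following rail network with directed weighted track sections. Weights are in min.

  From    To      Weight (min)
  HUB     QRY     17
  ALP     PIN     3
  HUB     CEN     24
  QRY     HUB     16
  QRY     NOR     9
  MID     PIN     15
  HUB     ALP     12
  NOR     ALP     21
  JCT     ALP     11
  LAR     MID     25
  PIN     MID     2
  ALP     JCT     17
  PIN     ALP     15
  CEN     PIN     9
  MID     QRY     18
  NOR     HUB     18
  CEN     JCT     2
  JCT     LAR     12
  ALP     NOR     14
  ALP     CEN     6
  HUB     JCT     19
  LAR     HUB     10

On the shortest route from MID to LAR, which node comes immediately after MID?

PIN

Candidate routes:
MID–PIN–ALP–JCT–LAR: 15+15+17+12 = 59
MID–PIN–ALP–CEN–JCT–LAR: 15+15+6+2+12 = 50
MID–QRY–HUB–JCT–LAR: 18+16+19+12 = 65
Cheapest is MID–PIN–ALP–CEN–JCT–LAR at 50 min.
So from MID the first move is to PIN.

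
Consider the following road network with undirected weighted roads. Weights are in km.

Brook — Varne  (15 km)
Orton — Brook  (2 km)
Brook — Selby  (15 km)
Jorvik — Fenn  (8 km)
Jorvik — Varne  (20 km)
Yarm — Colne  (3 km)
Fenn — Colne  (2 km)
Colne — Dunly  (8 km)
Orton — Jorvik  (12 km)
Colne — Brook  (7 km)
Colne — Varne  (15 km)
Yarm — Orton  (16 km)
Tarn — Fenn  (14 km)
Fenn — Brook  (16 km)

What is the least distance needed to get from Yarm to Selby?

Running Dijkstra from Yarm:
Yarm: 0
Colne: 3  (via Yarm)
Fenn: 5  (via Colne)
Brook: 10  (via Colne)
Dunly: 11  (via Colne)
Orton: 12  (via Brook)
Jorvik: 13  (via Fenn)
Varne: 18  (via Colne)
Tarn: 19  (via Fenn)
Selby: 25  (via Brook)
Shortest route: Yarm → Colne → Brook → Selby = 25 km.

25 km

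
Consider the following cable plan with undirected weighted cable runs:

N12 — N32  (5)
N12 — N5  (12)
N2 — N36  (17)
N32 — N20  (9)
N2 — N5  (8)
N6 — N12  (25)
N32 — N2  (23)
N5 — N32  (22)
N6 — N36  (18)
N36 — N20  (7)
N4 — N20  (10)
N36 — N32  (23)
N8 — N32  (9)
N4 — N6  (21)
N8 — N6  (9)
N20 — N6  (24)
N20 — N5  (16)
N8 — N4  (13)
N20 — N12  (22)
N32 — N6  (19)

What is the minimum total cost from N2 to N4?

Running Dijkstra from N2:
N2: 0
N5: 8  (via N2)
N36: 17  (via N2)
N12: 20  (via N5)
N32: 23  (via N2)
N20: 24  (via N5)
N8: 32  (via N32)
N4: 34  (via N20)
Shortest route: N2–N5–N20–N4 = 34.

34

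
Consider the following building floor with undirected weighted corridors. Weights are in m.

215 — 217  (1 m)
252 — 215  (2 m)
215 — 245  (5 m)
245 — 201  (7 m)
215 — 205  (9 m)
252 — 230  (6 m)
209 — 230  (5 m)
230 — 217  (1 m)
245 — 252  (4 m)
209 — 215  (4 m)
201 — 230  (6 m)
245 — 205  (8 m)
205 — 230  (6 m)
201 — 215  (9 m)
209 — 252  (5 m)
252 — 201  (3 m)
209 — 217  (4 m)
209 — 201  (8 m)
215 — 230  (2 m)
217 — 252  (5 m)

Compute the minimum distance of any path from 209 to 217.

4 m

Compare a few routes:
209 → 217: 4 = 4
209 → 215 → 217: 4+1 = 5
209 → 230 → 217: 5+1 = 6
The minimum is 4 m via 209 → 217.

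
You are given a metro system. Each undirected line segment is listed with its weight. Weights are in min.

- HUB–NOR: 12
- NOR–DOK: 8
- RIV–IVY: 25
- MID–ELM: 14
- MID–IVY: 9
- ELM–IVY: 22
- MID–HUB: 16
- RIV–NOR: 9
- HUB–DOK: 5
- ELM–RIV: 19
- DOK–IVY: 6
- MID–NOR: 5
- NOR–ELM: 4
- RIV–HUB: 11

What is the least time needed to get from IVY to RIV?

Shortest distances from IVY:
IVY: 0
DOK: 6  (via IVY)
MID: 9  (via IVY)
HUB: 11  (via DOK)
NOR: 14  (via DOK)
ELM: 18  (via NOR)
RIV: 22  (via HUB)
Shortest route: IVY–DOK–HUB–RIV = 22 min.

22 min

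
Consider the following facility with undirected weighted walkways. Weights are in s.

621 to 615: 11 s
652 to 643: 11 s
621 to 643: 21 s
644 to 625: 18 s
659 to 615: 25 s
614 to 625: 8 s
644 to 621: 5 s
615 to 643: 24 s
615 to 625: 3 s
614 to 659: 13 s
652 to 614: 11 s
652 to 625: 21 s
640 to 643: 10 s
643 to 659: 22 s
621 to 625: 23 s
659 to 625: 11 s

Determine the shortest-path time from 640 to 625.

Shortest distances from 640:
640: 0
643: 10  (via 640)
652: 21  (via 643)
621: 31  (via 643)
614: 32  (via 652)
659: 32  (via 643)
615: 34  (via 643)
644: 36  (via 621)
625: 37  (via 615)
Shortest route: 640 → 643 → 615 → 625 = 37 s.

37 s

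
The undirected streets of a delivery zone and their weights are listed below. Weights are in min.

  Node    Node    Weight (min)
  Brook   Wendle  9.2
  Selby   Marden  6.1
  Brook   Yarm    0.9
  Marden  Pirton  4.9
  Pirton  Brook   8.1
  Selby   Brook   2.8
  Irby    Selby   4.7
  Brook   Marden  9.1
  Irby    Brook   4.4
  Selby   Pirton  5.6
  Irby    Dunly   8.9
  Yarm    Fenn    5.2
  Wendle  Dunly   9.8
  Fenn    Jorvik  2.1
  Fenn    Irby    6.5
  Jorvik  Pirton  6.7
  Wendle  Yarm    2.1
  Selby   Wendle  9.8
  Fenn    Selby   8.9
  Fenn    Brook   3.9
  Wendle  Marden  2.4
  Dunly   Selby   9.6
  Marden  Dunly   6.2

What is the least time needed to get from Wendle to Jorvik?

Settle nodes by increasing distance from Wendle:
Wendle: 0
Yarm: 2.1  (via Wendle)
Marden: 2.4  (via Wendle)
Brook: 3  (via Yarm)
Selby: 5.8  (via Brook)
Fenn: 6.9  (via Brook)
Pirton: 7.3  (via Marden)
Irby: 7.4  (via Brook)
Dunly: 8.6  (via Marden)
Jorvik: 9  (via Fenn)
Shortest route: Wendle–Yarm–Brook–Fenn–Jorvik = 9 min.

9 min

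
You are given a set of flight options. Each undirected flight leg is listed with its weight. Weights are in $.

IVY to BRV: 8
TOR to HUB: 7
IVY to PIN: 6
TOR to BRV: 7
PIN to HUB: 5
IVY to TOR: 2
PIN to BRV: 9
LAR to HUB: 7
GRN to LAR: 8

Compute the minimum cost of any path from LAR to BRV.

Settle nodes by increasing distance from LAR:
LAR: 0
HUB: 7  (via LAR)
GRN: 8  (via LAR)
PIN: 12  (via HUB)
TOR: 14  (via HUB)
IVY: 16  (via TOR)
BRV: 21  (via PIN)
Shortest route: LAR–HUB–PIN–BRV = $21.

$21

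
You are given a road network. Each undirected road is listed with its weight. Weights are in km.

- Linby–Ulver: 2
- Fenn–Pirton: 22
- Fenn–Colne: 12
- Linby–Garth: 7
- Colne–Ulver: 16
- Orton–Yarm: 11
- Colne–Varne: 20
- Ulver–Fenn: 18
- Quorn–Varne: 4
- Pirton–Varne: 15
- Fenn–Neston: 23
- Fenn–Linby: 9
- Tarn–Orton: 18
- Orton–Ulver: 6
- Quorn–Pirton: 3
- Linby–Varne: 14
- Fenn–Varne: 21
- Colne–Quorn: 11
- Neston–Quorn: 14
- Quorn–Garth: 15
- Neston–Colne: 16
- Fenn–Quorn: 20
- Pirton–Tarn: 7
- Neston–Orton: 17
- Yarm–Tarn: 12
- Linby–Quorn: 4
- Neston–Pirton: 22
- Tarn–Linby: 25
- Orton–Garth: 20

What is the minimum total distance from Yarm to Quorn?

Running Dijkstra from Yarm:
Yarm: 0
Orton: 11  (via Yarm)
Tarn: 12  (via Yarm)
Ulver: 17  (via Orton)
Pirton: 19  (via Tarn)
Linby: 19  (via Ulver)
Quorn: 22  (via Pirton)
Shortest route: Yarm–Tarn–Pirton–Quorn = 22 km.

22 km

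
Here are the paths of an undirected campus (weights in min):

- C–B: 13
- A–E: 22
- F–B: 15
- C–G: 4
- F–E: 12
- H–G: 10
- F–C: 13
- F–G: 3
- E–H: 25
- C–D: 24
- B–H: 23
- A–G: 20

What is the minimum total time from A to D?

48 min

Compare a few routes:
A → G → C → D: 20+4+24 = 48
A → E → F → C → D: 22+12+13+24 = 71
A → E → F → G → C → D: 22+12+3+4+24 = 65
A → G → F → C → D: 20+3+13+24 = 60
Cheapest is A → G → C → D at 48 min.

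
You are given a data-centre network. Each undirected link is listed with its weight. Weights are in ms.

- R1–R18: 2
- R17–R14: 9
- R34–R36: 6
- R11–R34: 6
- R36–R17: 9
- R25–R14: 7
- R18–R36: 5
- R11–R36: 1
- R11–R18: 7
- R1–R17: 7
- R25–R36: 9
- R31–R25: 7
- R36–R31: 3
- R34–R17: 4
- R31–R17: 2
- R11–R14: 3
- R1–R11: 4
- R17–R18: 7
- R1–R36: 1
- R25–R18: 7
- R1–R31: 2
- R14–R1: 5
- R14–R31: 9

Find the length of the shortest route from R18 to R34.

Settle nodes by increasing distance from R18:
R18: 0
R1: 2  (via R18)
R36: 3  (via R1)
R31: 4  (via R1)
R11: 4  (via R36)
R17: 6  (via R31)
R25: 7  (via R18)
R14: 7  (via R1)
R34: 9  (via R36)
Shortest route: R18–R1–R36–R34 = 9 ms.

9 ms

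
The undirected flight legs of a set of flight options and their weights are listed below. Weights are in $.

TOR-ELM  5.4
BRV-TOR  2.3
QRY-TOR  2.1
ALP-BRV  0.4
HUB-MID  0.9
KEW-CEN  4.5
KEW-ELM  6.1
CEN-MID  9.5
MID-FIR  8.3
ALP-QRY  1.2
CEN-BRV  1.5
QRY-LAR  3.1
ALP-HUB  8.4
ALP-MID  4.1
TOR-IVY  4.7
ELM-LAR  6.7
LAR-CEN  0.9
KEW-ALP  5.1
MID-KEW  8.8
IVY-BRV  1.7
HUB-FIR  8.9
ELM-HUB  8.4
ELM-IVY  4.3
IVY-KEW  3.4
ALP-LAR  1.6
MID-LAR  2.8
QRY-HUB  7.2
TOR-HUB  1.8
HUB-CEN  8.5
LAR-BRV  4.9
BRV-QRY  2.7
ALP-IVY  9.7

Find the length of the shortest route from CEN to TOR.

Compare a few routes:
CEN - LAR - ALP - QRY - TOR: 0.9+1.6+1.2+2.1 = 5.8
CEN - BRV - ALP - QRY - TOR: 1.5+0.4+1.2+2.1 = 5.2
CEN - BRV - TOR: 1.5+2.3 = 3.8
CEN - LAR - ALP - BRV - TOR: 0.9+1.6+0.4+2.3 = 5.2
The minimum is $3.8 via CEN - BRV - TOR.

$3.8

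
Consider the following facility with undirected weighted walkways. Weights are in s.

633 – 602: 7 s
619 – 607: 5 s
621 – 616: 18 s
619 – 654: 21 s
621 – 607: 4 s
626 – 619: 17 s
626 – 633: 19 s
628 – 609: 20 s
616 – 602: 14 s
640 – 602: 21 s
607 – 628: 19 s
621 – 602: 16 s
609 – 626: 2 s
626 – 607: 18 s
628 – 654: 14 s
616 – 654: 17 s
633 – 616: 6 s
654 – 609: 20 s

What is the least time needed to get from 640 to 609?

49 s

Settle nodes by increasing distance from 640:
640: 0
602: 21  (via 640)
633: 28  (via 602)
616: 34  (via 633)
621: 37  (via 602)
607: 41  (via 621)
619: 46  (via 607)
626: 47  (via 633)
609: 49  (via 626)
Shortest route: 640–602–633–626–609 = 49 s.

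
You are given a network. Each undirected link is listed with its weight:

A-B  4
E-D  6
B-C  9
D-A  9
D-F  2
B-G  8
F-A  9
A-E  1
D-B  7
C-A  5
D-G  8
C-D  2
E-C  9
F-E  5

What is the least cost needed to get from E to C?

Candidate routes:
E–A–C: 1+5 = 6
E–D–C: 6+2 = 8
Cheapest is E–A–C at 6.

6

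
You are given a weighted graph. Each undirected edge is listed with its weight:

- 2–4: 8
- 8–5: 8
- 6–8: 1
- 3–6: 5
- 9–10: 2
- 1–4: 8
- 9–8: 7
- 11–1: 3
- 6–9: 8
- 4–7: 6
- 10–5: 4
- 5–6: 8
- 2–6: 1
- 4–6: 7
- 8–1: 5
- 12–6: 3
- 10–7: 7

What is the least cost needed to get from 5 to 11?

16

Enumerating some paths:
5 → 8 → 1 → 11: 8+5+3 = 16
5 → 6 → 8 → 1 → 11: 8+1+5+3 = 17
The minimum is 16 via 5 → 8 → 1 → 11.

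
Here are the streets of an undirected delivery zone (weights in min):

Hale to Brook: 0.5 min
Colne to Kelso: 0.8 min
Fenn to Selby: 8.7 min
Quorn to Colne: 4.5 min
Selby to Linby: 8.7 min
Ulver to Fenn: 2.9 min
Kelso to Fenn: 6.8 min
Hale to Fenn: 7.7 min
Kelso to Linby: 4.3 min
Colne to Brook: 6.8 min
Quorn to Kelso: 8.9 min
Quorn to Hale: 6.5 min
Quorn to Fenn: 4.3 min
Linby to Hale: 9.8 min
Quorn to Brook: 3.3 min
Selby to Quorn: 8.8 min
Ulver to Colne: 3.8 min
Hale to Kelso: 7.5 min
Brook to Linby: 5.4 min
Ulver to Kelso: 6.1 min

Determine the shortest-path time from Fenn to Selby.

8.7 min

Enumerating some paths:
Fenn - Kelso - Linby - Selby: 6.8+4.3+8.7 = 19.8
Fenn - Selby: 8.7 = 8.7
Fenn - Quorn - Selby: 4.3+8.8 = 13.1
Cheapest is Fenn - Selby at 8.7 min.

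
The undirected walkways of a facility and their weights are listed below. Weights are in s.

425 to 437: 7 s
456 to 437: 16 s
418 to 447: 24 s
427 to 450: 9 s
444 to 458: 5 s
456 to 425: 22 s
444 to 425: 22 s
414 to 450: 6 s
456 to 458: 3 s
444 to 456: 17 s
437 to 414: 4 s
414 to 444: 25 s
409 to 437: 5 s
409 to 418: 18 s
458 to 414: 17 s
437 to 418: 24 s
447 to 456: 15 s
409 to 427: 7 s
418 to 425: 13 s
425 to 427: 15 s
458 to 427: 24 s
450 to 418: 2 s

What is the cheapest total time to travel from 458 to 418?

Enumerating some paths:
458–427–450–418: 24+9+2 = 35
458–414–450–418: 17+6+2 = 25
458–456–437–414–450–418: 3+16+4+6+2 = 31
The minimum is 25 s via 458–414–450–418.

25 s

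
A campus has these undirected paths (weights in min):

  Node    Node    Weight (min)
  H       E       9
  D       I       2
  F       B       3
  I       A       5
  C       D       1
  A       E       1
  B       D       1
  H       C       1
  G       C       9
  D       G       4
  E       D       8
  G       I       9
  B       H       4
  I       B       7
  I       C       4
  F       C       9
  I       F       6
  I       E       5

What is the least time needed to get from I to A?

5 min

Enumerating some paths:
I - E - A: 5+1 = 6
I - D - E - A: 2+8+1 = 11
I - A: 5 = 5
Cheapest is I - A at 5 min.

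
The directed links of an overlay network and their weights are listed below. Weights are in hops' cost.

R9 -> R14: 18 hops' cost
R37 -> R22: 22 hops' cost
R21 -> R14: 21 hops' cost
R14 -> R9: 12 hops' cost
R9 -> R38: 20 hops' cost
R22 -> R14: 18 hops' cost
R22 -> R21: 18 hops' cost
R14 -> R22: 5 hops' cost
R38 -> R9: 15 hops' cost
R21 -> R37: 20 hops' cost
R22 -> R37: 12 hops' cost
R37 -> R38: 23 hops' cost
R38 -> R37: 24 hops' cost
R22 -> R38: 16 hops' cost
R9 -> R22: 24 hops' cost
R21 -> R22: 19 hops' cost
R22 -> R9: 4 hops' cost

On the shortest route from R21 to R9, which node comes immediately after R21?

R22

Enumerating some paths:
R21 - R14 - R22 - R9: 21+5+4 = 30
R21 - R22 - R9: 19+4 = 23
Cheapest is R21 - R22 - R9 at 23 hops' cost.
So from R21 the first move is to R22.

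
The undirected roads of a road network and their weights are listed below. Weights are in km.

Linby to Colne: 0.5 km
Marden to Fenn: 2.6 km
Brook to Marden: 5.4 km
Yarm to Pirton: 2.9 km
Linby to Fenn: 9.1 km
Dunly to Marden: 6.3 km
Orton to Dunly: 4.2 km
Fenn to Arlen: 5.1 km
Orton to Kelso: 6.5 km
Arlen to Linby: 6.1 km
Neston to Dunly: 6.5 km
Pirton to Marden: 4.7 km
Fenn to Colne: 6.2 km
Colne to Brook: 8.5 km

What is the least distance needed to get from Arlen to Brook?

Compare a few routes:
Arlen - Linby - Colne - Brook: 6.1+0.5+8.5 = 15.1
Arlen - Fenn - Marden - Brook: 5.1+2.6+5.4 = 13.1
Cheapest is Arlen - Fenn - Marden - Brook at 13.1 km.

13.1 km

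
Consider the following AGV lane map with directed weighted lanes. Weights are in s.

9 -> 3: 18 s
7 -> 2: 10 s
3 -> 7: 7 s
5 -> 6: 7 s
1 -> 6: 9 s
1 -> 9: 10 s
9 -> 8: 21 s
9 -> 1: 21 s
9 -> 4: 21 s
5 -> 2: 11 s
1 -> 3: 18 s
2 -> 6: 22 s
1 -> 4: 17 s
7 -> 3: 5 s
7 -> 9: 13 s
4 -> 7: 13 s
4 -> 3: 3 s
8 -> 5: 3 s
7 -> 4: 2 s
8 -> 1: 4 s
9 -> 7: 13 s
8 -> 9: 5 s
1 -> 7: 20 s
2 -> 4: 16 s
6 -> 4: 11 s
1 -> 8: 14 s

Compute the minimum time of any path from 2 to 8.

60 s

Running Dijkstra from 2:
2: 0
4: 16  (via 2)
3: 19  (via 4)
6: 22  (via 2)
7: 26  (via 3)
9: 39  (via 7)
1: 60  (via 9)
8: 60  (via 9)
Shortest route: 2–4–3–7–9–8 = 60 s.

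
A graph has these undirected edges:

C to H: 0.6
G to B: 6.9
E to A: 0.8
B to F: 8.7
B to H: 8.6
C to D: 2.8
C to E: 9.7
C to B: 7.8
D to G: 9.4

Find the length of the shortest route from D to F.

Compare a few routes:
D–C–B–F: 2.8+7.8+8.7 = 19.3
D–C–H–B–F: 2.8+0.6+8.6+8.7 = 20.7
D–G–B–F: 9.4+6.9+8.7 = 25
Cheapest is D–C–B–F at 19.3.

19.3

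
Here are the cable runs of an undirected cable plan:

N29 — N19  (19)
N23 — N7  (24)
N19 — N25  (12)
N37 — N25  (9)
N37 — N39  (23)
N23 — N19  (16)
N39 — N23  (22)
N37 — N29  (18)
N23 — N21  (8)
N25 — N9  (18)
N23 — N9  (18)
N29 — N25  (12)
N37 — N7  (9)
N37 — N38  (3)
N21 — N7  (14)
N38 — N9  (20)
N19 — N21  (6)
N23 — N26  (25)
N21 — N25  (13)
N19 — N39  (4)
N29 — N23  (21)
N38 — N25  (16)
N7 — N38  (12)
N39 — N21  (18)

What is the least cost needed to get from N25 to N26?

46

Candidate routes:
N25 - N21 - N23 - N26: 13+8+25 = 46
N25 - N19 - N21 - N23 - N26: 12+6+8+25 = 51
Cheapest is N25 - N21 - N23 - N26 at 46.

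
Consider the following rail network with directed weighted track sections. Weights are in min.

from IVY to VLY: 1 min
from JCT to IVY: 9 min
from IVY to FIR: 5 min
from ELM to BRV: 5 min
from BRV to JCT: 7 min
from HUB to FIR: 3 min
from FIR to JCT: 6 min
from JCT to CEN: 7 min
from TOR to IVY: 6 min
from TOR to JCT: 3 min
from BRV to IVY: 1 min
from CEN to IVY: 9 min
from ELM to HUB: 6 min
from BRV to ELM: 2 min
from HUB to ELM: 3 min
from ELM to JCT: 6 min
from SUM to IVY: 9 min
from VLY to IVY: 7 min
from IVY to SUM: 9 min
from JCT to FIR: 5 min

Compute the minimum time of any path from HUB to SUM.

Settle nodes by increasing distance from HUB:
HUB: 0
FIR: 3  (via HUB)
ELM: 3  (via HUB)
BRV: 8  (via ELM)
IVY: 9  (via BRV)
JCT: 9  (via FIR)
VLY: 10  (via IVY)
CEN: 16  (via JCT)
SUM: 18  (via IVY)
Shortest route: HUB–ELM–BRV–IVY–SUM = 18 min.

18 min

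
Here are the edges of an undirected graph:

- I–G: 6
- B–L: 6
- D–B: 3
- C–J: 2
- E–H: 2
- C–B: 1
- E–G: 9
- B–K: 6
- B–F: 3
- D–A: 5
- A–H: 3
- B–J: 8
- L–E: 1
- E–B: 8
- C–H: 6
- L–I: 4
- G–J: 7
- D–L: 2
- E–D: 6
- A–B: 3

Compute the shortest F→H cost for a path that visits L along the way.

11

Shortest F→L: F → B → D → L = 8
Shortest L→H: L → E → H = 3
Total via L: 8 + 3 = 11.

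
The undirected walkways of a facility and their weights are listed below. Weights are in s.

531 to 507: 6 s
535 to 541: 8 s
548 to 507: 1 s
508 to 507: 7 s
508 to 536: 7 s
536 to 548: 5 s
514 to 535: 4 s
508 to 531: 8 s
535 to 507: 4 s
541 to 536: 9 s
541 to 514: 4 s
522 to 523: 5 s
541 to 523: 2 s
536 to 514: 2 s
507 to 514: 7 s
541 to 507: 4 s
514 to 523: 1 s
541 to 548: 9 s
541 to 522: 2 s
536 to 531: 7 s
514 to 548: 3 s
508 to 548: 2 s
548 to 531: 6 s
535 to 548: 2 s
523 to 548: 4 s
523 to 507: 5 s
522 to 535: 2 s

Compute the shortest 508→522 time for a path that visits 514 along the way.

10 s

Best 508 to 514: 508–548–514 costing 5
Best 514 to 522: 514–523–541–522 costing 5
Total via 514: 5 + 5 = 10 s.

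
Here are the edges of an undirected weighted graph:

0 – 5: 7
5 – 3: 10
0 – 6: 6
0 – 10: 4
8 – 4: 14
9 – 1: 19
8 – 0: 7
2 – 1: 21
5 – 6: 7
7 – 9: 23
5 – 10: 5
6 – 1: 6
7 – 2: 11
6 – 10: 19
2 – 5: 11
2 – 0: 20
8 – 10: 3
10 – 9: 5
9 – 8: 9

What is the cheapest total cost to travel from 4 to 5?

Candidate routes:
4 - 8 - 10 - 5: 14+3+5 = 22
4 - 8 - 10 - 0 - 5: 14+3+4+7 = 28
4 - 8 - 0 - 5: 14+7+7 = 28
Cheapest is 4 - 8 - 10 - 5 at 22.

22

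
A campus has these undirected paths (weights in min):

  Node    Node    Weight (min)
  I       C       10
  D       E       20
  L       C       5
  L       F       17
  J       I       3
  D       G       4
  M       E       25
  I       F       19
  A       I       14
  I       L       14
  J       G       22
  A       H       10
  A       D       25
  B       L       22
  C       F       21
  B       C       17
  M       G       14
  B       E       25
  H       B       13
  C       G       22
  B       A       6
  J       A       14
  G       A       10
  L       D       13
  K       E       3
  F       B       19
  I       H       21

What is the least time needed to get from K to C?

Settle nodes by increasing distance from K:
K: 0
E: 3  (via K)
D: 23  (via E)
G: 27  (via D)
B: 28  (via E)
M: 28  (via E)
A: 34  (via B)
L: 36  (via D)
C: 41  (via L)
Shortest route: K → E → D → L → C = 41 min.

41 min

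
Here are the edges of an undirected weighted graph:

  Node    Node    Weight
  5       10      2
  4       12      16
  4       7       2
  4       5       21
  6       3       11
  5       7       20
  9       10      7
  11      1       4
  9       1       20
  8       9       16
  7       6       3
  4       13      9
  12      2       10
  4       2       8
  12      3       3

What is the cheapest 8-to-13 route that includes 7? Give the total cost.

Best 8 to 7: 8–9–10–5–7 costing 45
Shortest 7→13: 7–4–13 = 11
Total via 7: 45 + 11 = 56.

56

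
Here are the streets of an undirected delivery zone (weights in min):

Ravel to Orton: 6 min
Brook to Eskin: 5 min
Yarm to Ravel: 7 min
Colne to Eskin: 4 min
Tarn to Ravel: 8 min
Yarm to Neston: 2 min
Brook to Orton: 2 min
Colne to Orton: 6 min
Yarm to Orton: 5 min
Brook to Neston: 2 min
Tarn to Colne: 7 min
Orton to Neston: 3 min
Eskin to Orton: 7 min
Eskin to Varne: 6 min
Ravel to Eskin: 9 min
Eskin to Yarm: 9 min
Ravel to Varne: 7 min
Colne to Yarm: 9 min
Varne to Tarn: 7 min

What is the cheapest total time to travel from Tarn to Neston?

Shortest distances from Tarn:
Tarn: 0
Colne: 7  (via Tarn)
Varne: 7  (via Tarn)
Ravel: 8  (via Tarn)
Eskin: 11  (via Colne)
Orton: 13  (via Colne)
Brook: 15  (via Orton)
Yarm: 15  (via Ravel)
Neston: 16  (via Orton)
Shortest route: Tarn–Colne–Orton–Neston = 16 min.

16 min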